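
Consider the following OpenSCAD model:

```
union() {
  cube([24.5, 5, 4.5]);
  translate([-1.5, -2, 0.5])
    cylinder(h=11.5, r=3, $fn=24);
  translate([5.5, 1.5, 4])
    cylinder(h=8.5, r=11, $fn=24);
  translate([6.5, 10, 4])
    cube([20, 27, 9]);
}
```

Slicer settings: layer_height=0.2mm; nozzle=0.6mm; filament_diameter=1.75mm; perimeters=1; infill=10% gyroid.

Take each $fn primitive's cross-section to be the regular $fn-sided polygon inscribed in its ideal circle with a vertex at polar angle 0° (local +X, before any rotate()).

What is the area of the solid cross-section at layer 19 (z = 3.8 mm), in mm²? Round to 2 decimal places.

150.22 mm²

At z = 3.8 mm: the cube is present — its section is the full 24.5×5 rectangle (area 122.50 mm²); the cylinder at (-1.5, -2): section is a regular 24-gon, circumradius r=3 (area = (24/2)·3.000²·sin(360°/24) = 27.95 mm²); the cylinder at (5.5, 1.5) does not reach this height (z outside [4, 12.5]); the cube at (6.5, 10) does not reach this height (z outside [4, 13]); Combining (union): the regions partially overlap — summed areas 150.45 mm² minus the doubly-counted overlap 0.23 mm² gives 150.22 mm² — area = 150.22 mm². Overall, the cross-section is a single solid region. Net area = 150.22 mm².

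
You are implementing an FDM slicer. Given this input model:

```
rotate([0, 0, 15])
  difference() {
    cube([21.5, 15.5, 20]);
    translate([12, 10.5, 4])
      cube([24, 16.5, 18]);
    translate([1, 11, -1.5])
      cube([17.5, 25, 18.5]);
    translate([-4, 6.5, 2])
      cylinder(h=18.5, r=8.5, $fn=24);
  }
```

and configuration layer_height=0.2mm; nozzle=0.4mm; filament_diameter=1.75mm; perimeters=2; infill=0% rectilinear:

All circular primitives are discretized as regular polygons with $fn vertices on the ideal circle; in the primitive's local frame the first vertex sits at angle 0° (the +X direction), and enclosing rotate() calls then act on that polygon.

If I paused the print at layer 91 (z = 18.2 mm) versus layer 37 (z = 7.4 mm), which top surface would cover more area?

layer 91 (z = 18.2 mm)

Layer 91 (z = 18.2): the cube is present — its section is the full 21.5×15.5 rectangle (area 333.25 mm²); the 24×16.5 cube at (12, 10.5) contributes its full rectangle (area 396.00 mm²); the cube at (1, 11) is absent (z outside [-1.5, 17]); the r=8.5 cylinder at (-4, 6.5) gives a regular 24-gon of circumradius 8.5 (constant along its height) (area = (24/2)·8.500²·sin(360°/24) = 224.40 mm²); After the difference (first − rest): starting from the 21.5×15.5 cube (333.25 mm²), the 24×16.5 cube at (12, 10.5) partially overlaps it — only the 47.50 mm² overlap (of its 396.00 mm²) is removed, clipping the outline; the r=8.5 cylinder at (-4, 6.5) partially overlaps it — only the 46.51 mm² overlap (of its 224.40 mm²) is removed, clipping the outline — area = 239.24 mm²; (whole slice rotated 15° about Z — lengths, areas and connectivity unchanged). So its area = 239.24 mm². Layer 37 (z = 7.4): the 21.5×15.5 cube contributes its full rectangle (area 333.25 mm²); the 24×16.5 cube at (12, 10.5) contributes its full rectangle (area 396.00 mm²); the cube at (1, 11) is present — its section is the full 17.5×25 rectangle (area 437.50 mm²); the cylinder at (-4, 6.5): section is a regular 24-gon, circumradius r=8.5 (area = (24/2)·8.500²·sin(360°/24) = 224.40 mm²); After the difference (first − rest): starting from the 21.5×15.5 cube (333.25 mm²), the 24×16.5 cube at (12, 10.5) partially overlaps it — only the 47.50 mm² overlap (of its 396.00 mm²) is removed, clipping the outline; the 17.5×25 cube at (1, 11) partially overlaps it — only the 49.50 mm² overlap (of its 437.50 mm²) is removed, clipping the outline; the r=8.5 cylinder at (-4, 6.5) partially overlaps it — only the 43.72 mm² overlap (of its 224.40 mm²) is removed, clipping the outline — area = 192.53 mm²; (whole slice rotated 15° about Z — lengths, areas and connectivity unchanged). So its area = 192.53 mm². Layer 91 is larger (239.24 vs 192.53 mm²).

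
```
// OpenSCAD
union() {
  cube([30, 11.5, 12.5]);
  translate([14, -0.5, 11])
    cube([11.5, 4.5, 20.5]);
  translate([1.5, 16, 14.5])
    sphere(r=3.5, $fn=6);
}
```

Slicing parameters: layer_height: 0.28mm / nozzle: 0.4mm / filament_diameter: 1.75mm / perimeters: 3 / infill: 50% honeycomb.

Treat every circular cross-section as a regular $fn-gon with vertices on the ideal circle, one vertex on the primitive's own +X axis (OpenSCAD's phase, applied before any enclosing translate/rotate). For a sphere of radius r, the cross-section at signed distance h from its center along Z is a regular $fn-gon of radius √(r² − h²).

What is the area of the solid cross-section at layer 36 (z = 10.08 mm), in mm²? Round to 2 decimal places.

345.00 mm²

At z = 10.08 mm: the cube is present — its section is the full 30×11.5 rectangle (area 345.00 mm²); the cube at (14, -0.5) is absent (z outside [11, 31.5]); the sphere at (1.5, 16) is absent (|z−center|=4.420 > r=3.5); Taking the union: only the 30×11.5 cube is present, so the union is just that shape — area = 345.00 mm². Overall, the cross-section is a single solid region. Net area = 345.00 mm².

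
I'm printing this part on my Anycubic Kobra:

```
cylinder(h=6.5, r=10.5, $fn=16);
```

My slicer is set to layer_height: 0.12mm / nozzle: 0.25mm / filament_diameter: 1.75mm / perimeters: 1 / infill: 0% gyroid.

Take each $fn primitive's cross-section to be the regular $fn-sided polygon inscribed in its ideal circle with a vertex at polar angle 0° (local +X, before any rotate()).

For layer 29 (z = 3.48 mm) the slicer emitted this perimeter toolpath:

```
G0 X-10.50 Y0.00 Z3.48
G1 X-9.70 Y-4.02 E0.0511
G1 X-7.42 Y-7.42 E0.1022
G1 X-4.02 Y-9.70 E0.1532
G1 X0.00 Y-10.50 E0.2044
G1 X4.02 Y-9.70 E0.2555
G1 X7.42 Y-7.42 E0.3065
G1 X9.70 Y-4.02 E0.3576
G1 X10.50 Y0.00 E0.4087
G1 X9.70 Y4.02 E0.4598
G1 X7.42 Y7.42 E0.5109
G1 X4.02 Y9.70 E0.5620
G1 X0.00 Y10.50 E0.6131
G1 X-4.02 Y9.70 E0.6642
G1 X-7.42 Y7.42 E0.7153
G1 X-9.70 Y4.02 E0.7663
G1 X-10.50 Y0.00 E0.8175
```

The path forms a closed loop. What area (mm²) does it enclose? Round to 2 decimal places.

Apply the shoelace formula to the sequence of (X, Y) vertices; enclosed area = 337.42 mm².

337.42 mm²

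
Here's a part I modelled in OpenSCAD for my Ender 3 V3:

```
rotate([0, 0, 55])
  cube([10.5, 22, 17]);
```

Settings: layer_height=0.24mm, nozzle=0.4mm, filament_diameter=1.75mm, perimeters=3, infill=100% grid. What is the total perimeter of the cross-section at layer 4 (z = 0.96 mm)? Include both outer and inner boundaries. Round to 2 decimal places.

65.00 mm

At z = 0.96 mm: the cube is present — its section is the full 10.5×22 rectangle (perimeter 65.00 mm); (whole slice rotated 55° about Z — lengths, areas and connectivity unchanged). Overall, the cross-section is a single solid region. Total boundary length (outer) = 65.00 mm.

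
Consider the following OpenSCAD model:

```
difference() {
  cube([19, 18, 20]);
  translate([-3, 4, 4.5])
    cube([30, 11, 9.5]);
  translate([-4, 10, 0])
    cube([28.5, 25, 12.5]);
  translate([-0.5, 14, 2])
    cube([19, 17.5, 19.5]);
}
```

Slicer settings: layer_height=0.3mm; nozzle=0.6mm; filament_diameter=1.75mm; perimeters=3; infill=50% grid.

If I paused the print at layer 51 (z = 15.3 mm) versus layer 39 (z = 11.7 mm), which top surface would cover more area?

layer 51 (z = 15.3 mm)

Layer 51 (z = 15.3): the cube (footprint 19×18) is included at this height (area 342.00 mm²); the cube at (-3, 4) is not intersected at this z (z outside [4.5, 14]); the cube at (-4, 10) is absent (z outside [0, 12.5]); the cube at (-0.5, 14) (footprint 19×17.5) is included at this height (area 332.50 mm²); After the difference (first − rest): starting from the 19×18 cube (342.00 mm²), the 19×17.5 cube at (-0.5, 14) partially overlaps it — only the 74.00 mm² overlap (of its 332.50 mm²) is removed, clipping the outline — area = 268.00 mm². So its area = 268.00 mm². Layer 39 (z = 11.7): the cube (footprint 19×18) is included at this height (area 342.00 mm²); the cube at (-3, 4) is present — its section is the full 30×11 rectangle (area 330.00 mm²); the 28.5×25 cube at (-4, 10) contributes its full rectangle (area 712.50 mm²); the 19×17.5 cube at (-0.5, 14) contributes its full rectangle (area 332.50 mm²); Subtracting the remaining from the first: starting from the 19×18 cube (342.00 mm²), the 30×11 cube at (-3, 4) partially overlaps it — only the 209.00 mm² overlap (of its 330.00 mm²) is removed, clipping the outline; the 28.5×25 cube at (-4, 10) partially overlaps it — only the 57.00 mm² overlap (of its 712.50 mm²) is removed, clipping the outline; the 19×17.5 cube at (-0.5, 14) misses the remaining region (no effect) — area = 76.00 mm². So its area = 76.00 mm². Layer 51 is larger (268.00 vs 76.00 mm²).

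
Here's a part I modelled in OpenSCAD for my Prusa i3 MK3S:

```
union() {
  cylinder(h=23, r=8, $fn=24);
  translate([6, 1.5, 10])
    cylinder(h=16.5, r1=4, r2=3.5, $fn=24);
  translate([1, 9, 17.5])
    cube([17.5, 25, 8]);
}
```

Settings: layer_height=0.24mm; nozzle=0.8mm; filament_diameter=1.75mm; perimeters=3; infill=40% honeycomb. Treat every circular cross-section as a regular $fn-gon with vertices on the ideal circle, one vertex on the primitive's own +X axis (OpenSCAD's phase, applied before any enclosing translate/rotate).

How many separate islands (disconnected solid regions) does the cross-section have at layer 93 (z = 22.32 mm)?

At z = 22.32 mm: the r=8 cylinder gives a regular 24-gon of circumradius 8 (constant along its height); the cone at (6, 1.5) contributes a regular 24-gon of circumradius 3.627 (interpolated between r1=4 and r2=3.5 at t=0.747); the cube at (1, 9) is present — its section is the full 17.5×25 rectangle; Combining (union): the regions partially overlap (shared area 31.07 mm²), so overlapping operands fuse into one piece — 2 connected regions. Overall, the cross-section has 2 separate islands. Island count = 2.

2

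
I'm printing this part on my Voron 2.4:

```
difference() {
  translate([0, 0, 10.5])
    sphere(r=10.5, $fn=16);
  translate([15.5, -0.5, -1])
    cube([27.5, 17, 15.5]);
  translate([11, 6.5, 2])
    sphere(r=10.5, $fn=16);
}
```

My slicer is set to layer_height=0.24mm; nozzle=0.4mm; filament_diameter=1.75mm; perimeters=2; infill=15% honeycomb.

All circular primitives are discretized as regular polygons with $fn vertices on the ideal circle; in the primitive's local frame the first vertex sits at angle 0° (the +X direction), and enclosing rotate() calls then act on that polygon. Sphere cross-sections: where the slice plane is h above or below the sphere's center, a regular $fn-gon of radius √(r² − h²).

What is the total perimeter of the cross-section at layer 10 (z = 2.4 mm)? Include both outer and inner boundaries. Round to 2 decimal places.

40.46 mm

At z = 2.4 mm: the r=10.5 sphere contributes a regular 16-gon of circumradius √(10.5²−8.1²) = 6.681 (perimeter = 2·16·6.681·sin(180°/16) = 41.71 mm); the 27.5×17 cube at (15.5, -0.5) contributes its full rectangle (perimeter 89.00 mm); the r=10.5 sphere at (11, 6.5) contributes a regular 16-gon of circumradius √(10.5²−0.4²) = 10.492 (perimeter = 2·16·10.492·sin(180°/16) = 65.50 mm); Subtracting the remaining from the first: starting from the r=10.5 sphere, the 27.5×17 cube at (15.5, -0.5) misses the remaining region (no effect); the r=10.5 sphere at (11, 6.5) partially overlaps it — only the 30.71 mm² overlap (of its 337.04 mm²) is removed, clipping the outline — boundary = 40.46 mm. Overall, the cross-section is a single solid region. Total boundary length (outer) = 40.46 mm.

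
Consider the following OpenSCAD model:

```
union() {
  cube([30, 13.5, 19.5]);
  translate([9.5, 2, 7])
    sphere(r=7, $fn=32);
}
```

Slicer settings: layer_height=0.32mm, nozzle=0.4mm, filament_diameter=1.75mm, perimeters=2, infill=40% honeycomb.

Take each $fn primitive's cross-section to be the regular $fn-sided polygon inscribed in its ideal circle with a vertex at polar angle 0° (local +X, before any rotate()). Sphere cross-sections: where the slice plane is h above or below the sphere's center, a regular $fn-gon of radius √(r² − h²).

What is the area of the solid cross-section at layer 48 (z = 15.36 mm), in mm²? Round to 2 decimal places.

At z = 15.36 mm: the 30×13.5 cube contributes its full rectangle (area 405.00 mm²); the sphere at (9.5, 2) is not intersected at this z (|z−center|=8.360 > r=7); Combining (union): only the 30×13.5 cube is present, so the union is just that shape — area = 405.00 mm². Overall, the cross-section is a single solid region. Net area = 405.00 mm².

405.00 mm²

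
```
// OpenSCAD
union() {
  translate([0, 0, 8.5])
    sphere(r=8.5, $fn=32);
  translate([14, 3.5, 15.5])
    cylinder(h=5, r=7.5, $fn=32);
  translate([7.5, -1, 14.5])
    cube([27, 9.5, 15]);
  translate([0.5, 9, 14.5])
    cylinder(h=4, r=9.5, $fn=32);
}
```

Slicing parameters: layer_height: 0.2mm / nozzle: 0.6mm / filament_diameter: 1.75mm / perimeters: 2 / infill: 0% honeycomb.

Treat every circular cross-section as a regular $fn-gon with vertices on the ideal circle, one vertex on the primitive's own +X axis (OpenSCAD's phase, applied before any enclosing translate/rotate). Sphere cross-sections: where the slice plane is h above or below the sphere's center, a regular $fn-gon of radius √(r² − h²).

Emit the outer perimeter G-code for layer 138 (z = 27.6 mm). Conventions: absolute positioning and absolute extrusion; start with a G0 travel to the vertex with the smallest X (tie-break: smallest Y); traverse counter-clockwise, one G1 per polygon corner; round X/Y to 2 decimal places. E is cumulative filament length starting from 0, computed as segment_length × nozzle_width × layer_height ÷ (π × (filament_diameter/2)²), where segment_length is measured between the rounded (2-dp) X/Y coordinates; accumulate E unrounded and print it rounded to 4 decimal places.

G0 X7.50 Y-1.00 Z27.60
G1 X34.50 Y-1.00 E1.3470
G1 X34.50 Y8.50 E1.8210
G1 X7.50 Y8.50 E3.1680
G1 X7.50 Y-1.00 E3.6420

At z = 27.6 mm: the sphere does not reach this height (|z−center|=19.100 > r=8.5); the cylinder at (14, 3.5) is not intersected at this z (z outside [15.5, 20.5]); the cube at (7.5, -1) (footprint 27×9.5) is included at this height; the cylinder at (0.5, 9) is absent (z outside [14.5, 18.5]); Combining (union): only the 27×9.5 cube at (7.5, -1) is present, so the union is just that shape — 1 connected region. The outline is a single polygon with 4 vertices. Extrusion per mm of travel: 0.6 × 0.2 / (π × 0.875²) = 0.049890. Accumulating E over each segment gives final E = 3.6420.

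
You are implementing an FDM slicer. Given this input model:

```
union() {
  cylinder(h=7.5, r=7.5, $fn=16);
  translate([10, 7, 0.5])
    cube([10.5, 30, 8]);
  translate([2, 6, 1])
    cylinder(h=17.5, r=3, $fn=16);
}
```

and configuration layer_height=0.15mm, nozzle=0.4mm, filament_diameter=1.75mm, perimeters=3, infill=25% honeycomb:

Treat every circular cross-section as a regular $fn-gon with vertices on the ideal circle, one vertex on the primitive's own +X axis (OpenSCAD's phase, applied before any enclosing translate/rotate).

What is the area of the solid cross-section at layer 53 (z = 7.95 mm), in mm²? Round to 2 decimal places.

342.55 mm²

At z = 7.95 mm: the cylinder does not reach this height (z outside [0, 7.5]); the cube at (10, 7) (footprint 10.5×30) is included at this height (area 315.00 mm²); the r=3 cylinder at (2, 6) gives a regular 16-gon of circumradius 3 (constant along its height) (area = (16/2)·3.000²·sin(360°/16) = 27.55 mm²); Taking the union: the 2 present regions are separate (no shared area or edge), so areas and boundary lengths simply add and each stays a separate island — area = 342.55 mm². Overall, the cross-section has 2 separate islands. Net area = 342.55 mm².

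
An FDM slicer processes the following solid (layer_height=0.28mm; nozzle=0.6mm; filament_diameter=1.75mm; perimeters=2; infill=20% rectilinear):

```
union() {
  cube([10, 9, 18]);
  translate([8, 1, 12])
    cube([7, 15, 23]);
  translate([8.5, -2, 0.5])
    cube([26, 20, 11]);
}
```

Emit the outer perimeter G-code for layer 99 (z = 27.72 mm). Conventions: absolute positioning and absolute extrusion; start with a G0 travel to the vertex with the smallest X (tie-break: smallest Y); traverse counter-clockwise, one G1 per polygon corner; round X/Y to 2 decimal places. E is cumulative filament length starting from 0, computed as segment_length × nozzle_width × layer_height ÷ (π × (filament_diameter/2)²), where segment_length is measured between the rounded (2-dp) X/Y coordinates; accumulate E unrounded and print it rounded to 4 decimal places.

At z = 27.72 mm: the cube is absent (z outside [0, 18]); the cube at (8, 1) is present — its section is the full 7×15 rectangle; the cube at (8.5, -2) is absent (z outside [0.5, 11.5]); Taking the union: only the 7×15 cube at (8, 1) is present, so the union is just that shape — 1 connected region. The outline is a single polygon with 4 vertices. Extrusion per mm of travel: 0.6 × 0.28 / (π × 0.875²) = 0.069846. Accumulating E over each segment gives final E = 3.0732.

G0 X8.00 Y1.00 Z27.72
G1 X15.00 Y1.00 E0.4889
G1 X15.00 Y16.00 E1.5366
G1 X8.00 Y16.00 E2.0255
G1 X8.00 Y1.00 E3.0732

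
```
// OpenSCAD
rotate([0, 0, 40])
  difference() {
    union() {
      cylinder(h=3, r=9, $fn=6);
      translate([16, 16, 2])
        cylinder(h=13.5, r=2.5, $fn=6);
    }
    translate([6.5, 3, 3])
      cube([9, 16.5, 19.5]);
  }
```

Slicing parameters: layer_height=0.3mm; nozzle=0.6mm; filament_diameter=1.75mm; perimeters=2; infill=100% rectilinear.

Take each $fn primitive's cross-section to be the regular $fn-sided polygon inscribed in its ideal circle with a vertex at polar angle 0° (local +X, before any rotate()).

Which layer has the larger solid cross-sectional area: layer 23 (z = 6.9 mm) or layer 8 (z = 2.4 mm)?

Layer 23 (z = 6.9): the cylinder is not intersected at this z (z outside [0, 3]); the r=2.5 cylinder at (16, 16) contributes a regular 6-gon of circumradius 2.5 (area = (6/2)·2.500²·sin(360°/6) = 16.24 mm²); Combining (union): only the r=2.5 cylinder at (16, 16) is present, so the union is just that shape — area = 16.24 mm²; the cube at (6.5, 3) is present — its section is the full 9×16.5 rectangle (area 148.50 mm²); Subtracting the remaining from the first: starting from that combined region (16.24 mm²), the 9×16.5 cube at (6.5, 3) partially overlaps it — only the 5.95 mm² overlap (of its 148.50 mm²) is removed, clipping the outline — area = 10.28 mm²; (rotated 40° about Z; rotation is an isometry so areas/perimeters/island counts are preserved). So its area = 10.28 mm². Layer 8 (z = 2.4): the r=9 cylinder contributes a regular 6-gon of circumradius 9 (area = (6/2)·9.000²·sin(360°/6) = 210.44 mm²); the cylinder at (16, 16): section is a regular 6-gon, circumradius r=2.5 (area = (6/2)·2.500²·sin(360°/6) = 16.24 mm²); Taking the union: the 2 present regions are separate (no shared area or edge), so areas and boundary lengths simply add and each stays a separate island — area = 226.68 mm²; the cube at (6.5, 3) is absent (z outside [3, 22.5]); After the difference (first − rest): none of the subtracted shapes is present at this height, so that combined region is unchanged — area = 226.68 mm²; (rotated 40° about Z; rotation is an isometry so areas/perimeters/island counts are preserved). So its area = 226.68 mm². Layer 8 is larger (226.68 vs 10.28 mm²).

layer 8 (z = 2.4 mm)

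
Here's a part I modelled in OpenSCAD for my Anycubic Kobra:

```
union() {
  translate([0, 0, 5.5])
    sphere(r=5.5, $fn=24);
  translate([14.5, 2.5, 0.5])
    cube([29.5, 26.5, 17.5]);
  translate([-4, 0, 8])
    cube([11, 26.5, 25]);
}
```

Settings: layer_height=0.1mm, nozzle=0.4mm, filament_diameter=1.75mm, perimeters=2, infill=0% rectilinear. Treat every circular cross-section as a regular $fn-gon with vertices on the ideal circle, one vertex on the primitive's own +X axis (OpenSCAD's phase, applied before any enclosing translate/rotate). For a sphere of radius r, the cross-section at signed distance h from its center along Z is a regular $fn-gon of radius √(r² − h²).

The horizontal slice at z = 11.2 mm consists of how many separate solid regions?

2

At z = 11.2 mm: the sphere does not reach this height (|z−center|=5.700 > r=5.5); the cube at (14.5, 2.5) (footprint 29.5×26.5) is included at this height; the cube at (-4, 0) (footprint 11×26.5) is included at this height; Merging all regions: the 2 present regions are separate (no shared area or edge), so areas and boundary lengths simply add and each stays a separate island — 2 connected regions. The result has 2 disconnected regions.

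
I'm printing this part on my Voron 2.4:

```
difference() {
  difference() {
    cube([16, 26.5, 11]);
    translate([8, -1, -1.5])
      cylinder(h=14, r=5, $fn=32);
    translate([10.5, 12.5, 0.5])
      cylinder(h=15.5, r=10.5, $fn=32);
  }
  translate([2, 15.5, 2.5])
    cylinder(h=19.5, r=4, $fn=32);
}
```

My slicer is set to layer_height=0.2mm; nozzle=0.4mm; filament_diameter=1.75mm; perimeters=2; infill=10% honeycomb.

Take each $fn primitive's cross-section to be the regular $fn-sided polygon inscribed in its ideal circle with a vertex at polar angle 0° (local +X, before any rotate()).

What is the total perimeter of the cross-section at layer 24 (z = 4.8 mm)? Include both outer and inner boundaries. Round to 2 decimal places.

89.83 mm

At z = 4.8 mm: the cube (footprint 16×26.5) is included at this height (perimeter 85.00 mm); the cylinder at (8, -1): section is a regular 32-gon, circumradius r=5 (perimeter = 2·32·5.000·sin(180°/32) = 31.37 mm); the cylinder at (10.5, 12.5): section is a regular 32-gon, circumradius r=10.5 (perimeter = 2·32·10.500·sin(180°/32) = 65.87 mm); Subtracting the remaining from the first: starting from the 16×26.5 cube, the r=5 cylinder at (8, -1) partially overlaps it — only the 29.12 mm² overlap (of its 78.04 mm²) is removed, clipping the outline; the r=10.5 cylinder at (10.5, 12.5) partially overlaps it — only the 274.05 mm² overlap (of its 344.14 mm²) is removed, clipping the outline — boundary = 101.96 mm; the cylinder at (2, 15.5): section is a regular 32-gon, circumradius r=4 (perimeter = 2·32·4.000·sin(180°/32) = 25.09 mm); Taking the first minus the rest: starting from the result so far, the r=4 cylinder at (2, 15.5) partially overlaps it — only the 5.76 mm² overlap (of its 49.94 mm²) is removed, clipping the outline — boundary = 89.83 mm. Overall, the cross-section has 3 separate islands. Total boundary length (outer) = 89.83 mm.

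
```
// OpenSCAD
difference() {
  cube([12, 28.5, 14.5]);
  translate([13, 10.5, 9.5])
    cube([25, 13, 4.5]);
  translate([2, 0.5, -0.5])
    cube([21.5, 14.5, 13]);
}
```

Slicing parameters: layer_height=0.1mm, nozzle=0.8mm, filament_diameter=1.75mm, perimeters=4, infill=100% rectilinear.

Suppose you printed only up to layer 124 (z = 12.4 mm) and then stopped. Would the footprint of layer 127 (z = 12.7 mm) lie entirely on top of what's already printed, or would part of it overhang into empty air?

Compare the two slices. At z = 12.4: the cube (footprint 12×28.5) is included at this height (area 342.00 mm²); the cube at (13, 10.5) is present — its section is the full 25×13 rectangle (area 325.00 mm²); the cube at (2, 0.5) (footprint 21.5×14.5) is included at this height (area 311.75 mm²); After the difference (first − rest): starting from the 12×28.5 cube (342.00 mm²), the 25×13 cube at (13, 10.5) misses the remaining region (no effect); the 21.5×14.5 cube at (2, 0.5) partially overlaps it — only the 145.00 mm² overlap (of its 311.75 mm²) is removed, clipping the outline — area = 197.00 mm². At z = 12.7: the cube is present — its section is the full 12×28.5 rectangle (area 342.00 mm²); the cube at (13, 10.5) is present — its section is the full 25×13 rectangle (area 325.00 mm²); the cube at (2, 0.5) is not intersected at this z (z outside [-0.5, 12.5]); After the difference (first − rest): starting from the 12×28.5 cube (342.00 mm²), the 25×13 cube at (13, 10.5) misses the remaining region (no effect) — area = 342.00 mm². Checking containment: at z = 12.7 the cross-section extends beyond the z = 12.4 cross-section by about 145.00 mm².

part overhangs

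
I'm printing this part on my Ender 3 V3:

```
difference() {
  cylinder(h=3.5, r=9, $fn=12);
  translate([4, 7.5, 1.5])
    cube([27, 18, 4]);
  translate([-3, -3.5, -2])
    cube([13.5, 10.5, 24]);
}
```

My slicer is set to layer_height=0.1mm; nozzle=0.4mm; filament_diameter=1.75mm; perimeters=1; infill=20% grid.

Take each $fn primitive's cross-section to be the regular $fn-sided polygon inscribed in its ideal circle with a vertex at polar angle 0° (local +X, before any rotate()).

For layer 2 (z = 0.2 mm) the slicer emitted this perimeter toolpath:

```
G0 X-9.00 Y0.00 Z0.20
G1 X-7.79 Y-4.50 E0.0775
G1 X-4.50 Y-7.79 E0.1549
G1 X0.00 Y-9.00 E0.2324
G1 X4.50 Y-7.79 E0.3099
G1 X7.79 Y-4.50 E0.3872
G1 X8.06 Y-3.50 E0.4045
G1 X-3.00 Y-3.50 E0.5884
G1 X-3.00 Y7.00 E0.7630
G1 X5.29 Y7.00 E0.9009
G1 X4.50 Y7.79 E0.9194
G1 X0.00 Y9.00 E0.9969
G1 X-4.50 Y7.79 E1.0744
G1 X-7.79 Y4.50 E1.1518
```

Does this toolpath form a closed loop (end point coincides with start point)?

Start point (G0): (-9.00, 0.00). End point (last G1): the path does not return to the start — open.

no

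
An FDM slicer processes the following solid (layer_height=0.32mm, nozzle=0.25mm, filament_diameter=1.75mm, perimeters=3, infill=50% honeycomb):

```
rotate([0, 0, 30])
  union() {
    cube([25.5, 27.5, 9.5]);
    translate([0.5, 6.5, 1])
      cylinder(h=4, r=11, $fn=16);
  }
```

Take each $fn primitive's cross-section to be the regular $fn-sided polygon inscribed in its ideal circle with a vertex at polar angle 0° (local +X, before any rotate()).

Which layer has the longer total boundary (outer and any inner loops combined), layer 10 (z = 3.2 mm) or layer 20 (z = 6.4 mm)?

Layer 10 (z = 3.2): the cube (footprint 25.5×27.5) is included at this height (perimeter 106.00 mm); the cylinder at (0.5, 6.5): section is a regular 16-gon, circumradius r=11 (perimeter = 2·16·11.000·sin(180°/16) = 68.67 mm); Taking the union: the regions partially overlap (shared area 167.40 mm²), so the edge portions inside another operand are dropped and the merged outline is re-measured after clipping — boundary = 123.41 mm; (rotated 30° about Z; rotation is an isometry so areas/perimeters/island counts are preserved). So its perimeter = 123.41 mm. Layer 20 (z = 6.4): the cube (footprint 25.5×27.5) is included at this height (perimeter 106.00 mm); the cylinder at (0.5, 6.5) does not reach this height (z outside [1, 5]); Taking the union: only the 25.5×27.5 cube is present, so the union is just that shape — boundary = 106.00 mm; (rotated 30° about Z; rotation is an isometry so areas/perimeters/island counts are preserved). So its perimeter = 106.00 mm. Layer 10 is larger (123.41 vs 106.00 mm).

layer 10 (z = 3.2 mm)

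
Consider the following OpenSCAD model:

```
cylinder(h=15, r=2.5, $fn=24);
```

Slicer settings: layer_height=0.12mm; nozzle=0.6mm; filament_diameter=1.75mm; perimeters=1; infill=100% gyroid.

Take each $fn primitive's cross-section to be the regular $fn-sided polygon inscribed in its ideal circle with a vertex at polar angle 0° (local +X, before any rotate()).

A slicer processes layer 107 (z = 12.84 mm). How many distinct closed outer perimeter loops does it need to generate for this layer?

1

At z = 12.84 mm: the r=2.5 cylinder contributes a regular 24-gon of circumradius 2.5. The result has 1 disconnected region.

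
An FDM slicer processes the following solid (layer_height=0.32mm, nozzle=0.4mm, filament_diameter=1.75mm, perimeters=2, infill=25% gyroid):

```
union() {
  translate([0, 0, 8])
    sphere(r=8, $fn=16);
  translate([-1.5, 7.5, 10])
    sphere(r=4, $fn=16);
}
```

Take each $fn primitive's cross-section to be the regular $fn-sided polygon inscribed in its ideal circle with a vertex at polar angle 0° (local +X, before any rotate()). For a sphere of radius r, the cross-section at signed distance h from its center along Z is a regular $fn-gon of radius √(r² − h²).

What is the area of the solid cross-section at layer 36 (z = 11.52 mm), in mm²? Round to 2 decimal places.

At z = 11.52 mm: the r=8 sphere contributes a regular 16-gon of circumradius √(8²−3.52²) = 7.184 (area = (16/2)·7.184²·sin(360°/16) = 158.00 mm²); the r=4 sphere at (-1.5, 7.5) contributes a regular 16-gon of circumradius √(4²−1.52²) = 3.700 (area = (16/2)·3.700²·sin(360°/16) = 41.91 mm²); Taking the union: the regions partially overlap — summed areas 199.91 mm² minus the doubly-counted overlap 14.76 mm² gives 185.16 mm² — area = 185.16 mm². Overall, the cross-section is a single solid region. Net area = 185.16 mm².

185.16 mm²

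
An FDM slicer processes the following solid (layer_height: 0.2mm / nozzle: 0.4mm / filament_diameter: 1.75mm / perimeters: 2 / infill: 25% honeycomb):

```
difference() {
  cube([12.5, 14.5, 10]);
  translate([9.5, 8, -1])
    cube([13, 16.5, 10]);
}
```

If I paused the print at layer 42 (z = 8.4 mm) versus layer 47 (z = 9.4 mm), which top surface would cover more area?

Layer 42 (z = 8.4): the 12.5×14.5 cube contributes its full rectangle (area 181.25 mm²); the cube at (9.5, 8) (footprint 13×16.5) is included at this height (area 214.50 mm²); Taking the first minus the rest: starting from the 12.5×14.5 cube (181.25 mm²), the 13×16.5 cube at (9.5, 8) partially overlaps it — only the 19.50 mm² overlap (of its 214.50 mm²) is removed, clipping the outline — area = 161.75 mm². So its area = 161.75 mm². Layer 47 (z = 9.4): the cube (footprint 12.5×14.5) is included at this height (area 181.25 mm²); the cube at (9.5, 8) does not reach this height (z outside [-1, 9]); After the difference (first − rest): none of the subtracted shapes is present at this height, so the 12.5×14.5 cube is unchanged — area = 181.25 mm². So its area = 181.25 mm². Layer 47 is larger (181.25 vs 161.75 mm²).

layer 47 (z = 9.4 mm)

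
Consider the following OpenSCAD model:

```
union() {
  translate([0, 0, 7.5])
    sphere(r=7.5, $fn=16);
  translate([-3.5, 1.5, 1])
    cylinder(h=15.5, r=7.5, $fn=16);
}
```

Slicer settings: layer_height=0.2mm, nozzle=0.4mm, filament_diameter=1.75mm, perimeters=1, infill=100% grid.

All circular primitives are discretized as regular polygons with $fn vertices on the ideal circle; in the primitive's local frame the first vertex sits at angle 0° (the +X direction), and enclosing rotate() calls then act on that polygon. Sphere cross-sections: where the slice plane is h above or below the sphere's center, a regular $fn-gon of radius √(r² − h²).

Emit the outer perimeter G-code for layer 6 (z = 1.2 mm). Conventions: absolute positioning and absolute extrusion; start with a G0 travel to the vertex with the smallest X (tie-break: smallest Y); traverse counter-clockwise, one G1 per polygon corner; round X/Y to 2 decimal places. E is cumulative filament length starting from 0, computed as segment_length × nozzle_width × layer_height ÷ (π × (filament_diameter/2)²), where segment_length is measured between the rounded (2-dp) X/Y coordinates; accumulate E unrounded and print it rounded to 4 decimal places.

G0 X-11.00 Y1.50 Z1.20
G1 X-10.43 Y-1.37 E0.0973
G1 X-8.80 Y-3.80 E0.1946
G1 X-6.37 Y-5.43 E0.2920
G1 X-3.50 Y-6.00 E0.3893
G1 X-0.63 Y-5.43 E0.4866
G1 X1.80 Y-3.80 E0.5839
G1 X2.05 Y-3.43 E0.5988
G1 X2.88 Y-2.88 E0.6319
G1 X3.76 Y-1.56 E0.6847
G1 X4.07 Y0.00 E0.7376
G1 X3.89 Y0.92 E0.7687
G1 X4.00 Y1.50 E0.7884
G1 X3.43 Y4.37 E0.8857
G1 X1.80 Y6.80 E0.9830
G1 X-0.63 Y8.43 E1.0803
G1 X-3.50 Y9.00 E1.1777
G1 X-6.37 Y8.43 E1.2750
G1 X-8.80 Y6.80 E1.3723
G1 X-10.43 Y4.37 E1.4696
G1 X-11.00 Y1.50 E1.5669

At z = 1.2 mm: the sphere: section is a regular 16-gon, circumradius = √(r²−h²) = √(7.5²−6.3²) = 4.069; the r=7.5 cylinder at (-3.5, 1.5) gives a regular 16-gon of circumradius 7.5 (constant along its height); Taking the union: the regions partially overlap (shared area 49.22 mm²), so overlapping operands fuse into one piece — 1 connected region. The outline is a single polygon with 20 vertices. Extrusion per mm of travel: 0.4 × 0.2 / (π × 0.875²) = 0.033260. Accumulating E over each segment gives final E = 1.5669.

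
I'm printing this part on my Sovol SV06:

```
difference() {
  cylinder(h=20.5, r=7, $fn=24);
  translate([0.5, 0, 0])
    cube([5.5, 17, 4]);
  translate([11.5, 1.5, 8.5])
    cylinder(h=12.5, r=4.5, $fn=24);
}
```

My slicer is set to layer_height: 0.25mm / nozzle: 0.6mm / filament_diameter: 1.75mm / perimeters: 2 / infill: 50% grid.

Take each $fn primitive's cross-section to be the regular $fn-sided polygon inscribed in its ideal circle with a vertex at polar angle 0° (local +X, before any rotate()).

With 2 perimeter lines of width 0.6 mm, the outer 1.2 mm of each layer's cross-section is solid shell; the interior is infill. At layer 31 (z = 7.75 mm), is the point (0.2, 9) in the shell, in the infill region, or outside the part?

At z = 7.75 mm: the r=7 cylinder contributes a regular 24-gon of circumradius 7; the cube at (0.5, 0) is absent (z outside [0, 4]); the cylinder at (11.5, 1.5) is not intersected at this z (z outside [8.5, 21]); After the difference (first − rest): none of the subtracted shapes is present at this height, so the r=7 cylinder is unchanged — 1 connected region. Overall, the cross-section is a single solid region. The nearest boundary edge runs (1.81, 6.76)→(0.00, 7.00); distance from the point to it = 2.01 mm. The point is not inside any of the regions above, so it lies outside the cross-section (2.01 mm from the nearest boundary).

outside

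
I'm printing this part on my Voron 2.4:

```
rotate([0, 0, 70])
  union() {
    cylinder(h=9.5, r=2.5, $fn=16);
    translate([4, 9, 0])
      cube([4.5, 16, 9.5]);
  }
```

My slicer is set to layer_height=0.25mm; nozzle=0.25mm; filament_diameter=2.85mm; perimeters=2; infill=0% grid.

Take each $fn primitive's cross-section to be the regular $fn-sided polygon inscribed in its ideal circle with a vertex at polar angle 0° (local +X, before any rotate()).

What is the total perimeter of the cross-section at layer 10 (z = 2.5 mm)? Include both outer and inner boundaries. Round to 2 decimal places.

At z = 2.5 mm: the r=2.5 cylinder gives a regular 16-gon of circumradius 2.5 (constant along its height) (perimeter = 2·16·2.500·sin(180°/16) = 15.61 mm); the 4.5×16 cube at (4, 9) contributes its full rectangle (perimeter 41.00 mm); Combining (union): the 2 present regions are separate (no shared area or edge), so areas and boundary lengths simply add and each stays a separate island — boundary = 56.61 mm; (rotated 70° about Z; rotation is an isometry so areas/perimeters/island counts are preserved). Overall, the cross-section has 2 separate islands. Total boundary length (outer) = 56.61 mm.

56.61 mm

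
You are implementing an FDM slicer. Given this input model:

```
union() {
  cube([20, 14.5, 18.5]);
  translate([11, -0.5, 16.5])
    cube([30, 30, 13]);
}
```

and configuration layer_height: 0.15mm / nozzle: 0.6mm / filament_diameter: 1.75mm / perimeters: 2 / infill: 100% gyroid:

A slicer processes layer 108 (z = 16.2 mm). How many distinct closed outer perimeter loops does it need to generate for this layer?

1

At z = 16.2 mm: the 20×14.5 cube contributes its full rectangle; the cube at (11, -0.5) does not reach this height (z outside [16.5, 29.5]); Merging all regions: only the 20×14.5 cube is present, so the union is just that shape — 1 connected region. The result has 1 disconnected region.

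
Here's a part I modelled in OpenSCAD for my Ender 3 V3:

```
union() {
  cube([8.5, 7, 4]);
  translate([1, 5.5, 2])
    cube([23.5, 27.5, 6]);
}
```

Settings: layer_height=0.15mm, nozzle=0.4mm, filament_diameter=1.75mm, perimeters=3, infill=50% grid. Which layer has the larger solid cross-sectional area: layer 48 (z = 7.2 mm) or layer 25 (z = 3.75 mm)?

Layer 48 (z = 7.2): the cube is absent (z outside [0, 4]); the cube at (1, 5.5) is present — its section is the full 23.5×27.5 rectangle (area 646.25 mm²); Merging all regions: only the 23.5×27.5 cube at (1, 5.5) is present, so the union is just that shape — area = 646.25 mm². So its area = 646.25 mm². Layer 25 (z = 3.75): the 8.5×7 cube contributes its full rectangle (area 59.50 mm²); the 23.5×27.5 cube at (1, 5.5) contributes its full rectangle (area 646.25 mm²); Combining (union): the regions partially overlap — summed areas 705.75 mm² minus the doubly-counted overlap 11.25 mm² gives 694.50 mm² — area = 694.50 mm². So its area = 694.50 mm². Layer 25 is larger (694.50 vs 646.25 mm²).

layer 25 (z = 3.75 mm)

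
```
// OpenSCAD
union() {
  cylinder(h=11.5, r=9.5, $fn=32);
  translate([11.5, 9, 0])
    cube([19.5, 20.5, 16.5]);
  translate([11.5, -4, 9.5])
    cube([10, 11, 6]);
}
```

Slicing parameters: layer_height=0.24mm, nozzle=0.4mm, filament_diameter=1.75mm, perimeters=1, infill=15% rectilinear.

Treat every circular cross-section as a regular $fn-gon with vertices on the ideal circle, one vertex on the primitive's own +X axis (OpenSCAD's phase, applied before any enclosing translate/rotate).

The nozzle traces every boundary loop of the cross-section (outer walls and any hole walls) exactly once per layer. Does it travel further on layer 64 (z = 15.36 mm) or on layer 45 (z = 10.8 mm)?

layer 45 (z = 10.8 mm)

Layer 64 (z = 15.36): the cylinder is not intersected at this z (z outside [0, 11.5]); the cube at (11.5, 9) is present — its section is the full 19.5×20.5 rectangle (perimeter 80.00 mm); the cube at (11.5, -4) is present — its section is the full 10×11 rectangle (perimeter 42.00 mm); Combining (union): the 2 present regions are separate (no shared area or edge), so areas and boundary lengths simply add and each stays a separate island — boundary = 122.00 mm. So its perimeter = 122.00 mm. Layer 45 (z = 10.8): the r=9.5 cylinder gives a regular 32-gon of circumradius 9.5 (constant along its height) (perimeter = 2·32·9.500·sin(180°/32) = 59.59 mm); the cube at (11.5, 9) is present — its section is the full 19.5×20.5 rectangle (perimeter 80.00 mm); the 10×11 cube at (11.5, -4) contributes its full rectangle (perimeter 42.00 mm); Combining (union): the 3 present regions are separate (no shared area or edge), so areas and boundary lengths simply add and each stays a separate island — boundary = 181.59 mm. So its perimeter = 181.59 mm. Layer 45 is larger (181.59 vs 122.00 mm).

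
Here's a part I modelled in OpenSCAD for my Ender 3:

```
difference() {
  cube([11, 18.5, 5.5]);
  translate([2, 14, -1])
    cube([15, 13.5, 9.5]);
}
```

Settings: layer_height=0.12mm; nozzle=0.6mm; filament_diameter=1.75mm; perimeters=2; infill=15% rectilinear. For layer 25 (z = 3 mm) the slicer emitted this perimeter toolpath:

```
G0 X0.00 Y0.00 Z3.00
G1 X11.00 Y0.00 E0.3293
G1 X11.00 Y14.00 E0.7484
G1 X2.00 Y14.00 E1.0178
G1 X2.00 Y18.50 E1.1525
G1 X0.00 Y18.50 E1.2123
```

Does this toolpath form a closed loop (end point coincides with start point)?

Start point (G0): (0.00, 0.00). End point (last G1): the path does not return to the start — open.

no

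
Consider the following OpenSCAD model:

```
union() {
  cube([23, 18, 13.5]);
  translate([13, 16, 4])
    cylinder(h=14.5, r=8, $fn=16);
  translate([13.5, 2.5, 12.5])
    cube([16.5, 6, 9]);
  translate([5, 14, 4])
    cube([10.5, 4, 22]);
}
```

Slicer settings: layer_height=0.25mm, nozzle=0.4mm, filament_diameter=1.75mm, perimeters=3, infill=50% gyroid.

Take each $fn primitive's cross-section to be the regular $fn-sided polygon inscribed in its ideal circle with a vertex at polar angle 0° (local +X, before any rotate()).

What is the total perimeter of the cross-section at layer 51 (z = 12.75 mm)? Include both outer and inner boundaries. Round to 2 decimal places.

At z = 12.75 mm: the cube is present — its section is the full 23×18 rectangle (perimeter 82.00 mm); the cylinder at (13, 16): section is a regular 16-gon, circumradius r=8 (perimeter = 2·16·8.000·sin(180°/16) = 49.94 mm); the cube at (13.5, 2.5) is present — its section is the full 16.5×6 rectangle (perimeter 45.00 mm); the cube at (5, 14) (footprint 10.5×4) is included at this height (perimeter 29.00 mm); Combining (union): the regions partially overlap (shared area 228.17 mm²), so the edge portions inside another operand are dropped and the merged outline is re-measured after clipping — boundary = 101.69 mm. Overall, the cross-section is a single solid region. Total boundary length (outer) = 101.69 mm.

101.69 mm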